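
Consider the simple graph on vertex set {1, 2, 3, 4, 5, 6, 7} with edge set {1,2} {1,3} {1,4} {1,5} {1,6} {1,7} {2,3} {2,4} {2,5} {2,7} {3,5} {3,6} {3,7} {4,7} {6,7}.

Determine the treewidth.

A width-3 tree decomposition is:
Bags: B1 = {1, 3, 6, 7}  B2 = {1, 2, 3, 7}  B3 = {1, 2, 4, 7}  B4 = {1, 2, 3, 5}
Tree: B1–B2, B2–B3, B2–B4
The largest bag has 4 vertices, giving width 3; this decomposition certifies tw(G) ≤ 3. For the lower bound, the 4 vertices {1, 2, 3, 5} are pairwise adjacent, and any tree decomposition puts a clique entirely inside one bag — forcing width ≥ 3. Combining the bounds, tw(G) = 3.

3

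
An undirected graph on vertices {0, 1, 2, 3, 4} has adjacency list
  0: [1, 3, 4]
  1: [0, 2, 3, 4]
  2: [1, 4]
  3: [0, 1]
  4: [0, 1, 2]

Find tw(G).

2

A width-2 tree decomposition is:
Bags: B1 = {0, 1, 4}  B2 = {1, 2, 4}  B3 = {0, 1, 3}
Tree: B1–B2, B1–B3
Every bag has size at most 3, so the width is 3 − 1 = 2 and tw(G) ≤ 2. On the other hand G contains the 3-clique {0, 1, 3}. A clique must lie in a single bag of any decomposition, so no decomposition can have width below 2. The upper and lower bounds meet at 2, so that is the treewidth.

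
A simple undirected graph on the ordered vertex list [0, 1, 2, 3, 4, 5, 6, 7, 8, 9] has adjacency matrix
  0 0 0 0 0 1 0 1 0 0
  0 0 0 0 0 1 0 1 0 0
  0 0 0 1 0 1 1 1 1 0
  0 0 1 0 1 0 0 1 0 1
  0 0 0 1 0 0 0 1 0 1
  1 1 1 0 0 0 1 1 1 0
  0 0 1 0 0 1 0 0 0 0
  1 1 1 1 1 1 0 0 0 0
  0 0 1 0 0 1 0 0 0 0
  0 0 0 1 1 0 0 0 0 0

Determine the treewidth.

2

A width-2 tree decomposition is:
Bags: B1 = {2, 3, 7}  B2 = {2, 5, 7}  B3 = {3, 4, 7}  B4 = {3, 4, 9}  B5 = {2, 5, 8}  B6 = {1, 5, 7}  B7 = {0, 5, 7}  B8 = {2, 5, 6}
Tree: B1–B2, B1–B3, B3–B4, B2–B5, B2–B6, B6–B7, B5–B8
The largest bag has 3 vertices, giving width 2; this decomposition certifies tw(G) ≤ 2. On the other hand G contains the 3-clique {3, 4, 9}. A clique must lie in a single bag of any decomposition, so no decomposition can have width below 2. Combining the bounds, tw(G) = 2.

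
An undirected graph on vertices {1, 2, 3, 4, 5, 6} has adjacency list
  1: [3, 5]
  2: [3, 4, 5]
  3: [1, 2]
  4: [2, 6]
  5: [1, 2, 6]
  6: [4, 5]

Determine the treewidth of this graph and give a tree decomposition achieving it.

Every bag has size at most 3, so the width is 3 − 1 = 2 and tw(G) ≤ 2. For the lower bound, G contains the cycle 6–4–2–5–6, so G is not a forest; only forests have treewidth ≤ 1, hence tw(G) ≥ 2. Therefore the treewidth is 2.

Treewidth 2.
One optimal decomposition is:
Bags: B1 = {4, 5, 6}  B2 = {2, 4, 5}  B3 = {1, 2, 5}  B4 = {1, 2, 3}
Tree: B1–B2, B2–B3, B3–B4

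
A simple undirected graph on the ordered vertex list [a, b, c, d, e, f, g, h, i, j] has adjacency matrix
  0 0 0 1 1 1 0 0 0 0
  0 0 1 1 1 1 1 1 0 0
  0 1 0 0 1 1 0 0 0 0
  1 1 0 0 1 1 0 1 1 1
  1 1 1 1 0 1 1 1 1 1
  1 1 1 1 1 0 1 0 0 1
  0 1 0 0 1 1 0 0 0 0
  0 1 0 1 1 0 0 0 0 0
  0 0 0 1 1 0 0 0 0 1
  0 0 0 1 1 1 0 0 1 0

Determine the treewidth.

A width-3 tree decomposition is:
Bags: B1 = {b, d, e, f}  B2 = {d, e, f, j}  B3 = {b, c, e, f}  B4 = {b, d, e, h}  B5 = {b, e, f, g}  B6 = {d, e, i, j}  B7 = {a, d, e, f}
Tree: B1–B2, B1–B3, B1–B4, B1–B5, B2–B6, B2–B7
Each bag holds 4 vertices, so the decomposition has width 3, which upper-bounds the treewidth. On the other hand G contains the 4-clique {b, d, e, h}. A clique must lie in a single bag of any decomposition, so no decomposition can have width below 3. Hence tw(G) = 3 exactly.

3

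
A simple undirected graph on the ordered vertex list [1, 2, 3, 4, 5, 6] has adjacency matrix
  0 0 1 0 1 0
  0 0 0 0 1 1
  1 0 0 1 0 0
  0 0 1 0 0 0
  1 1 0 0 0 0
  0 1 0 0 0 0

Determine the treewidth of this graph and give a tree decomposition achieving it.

Every bag has size at most 2, so the width is 2 − 1 = 1 and tw(G) ≤ 1. Any graph with an edge has treewidth ≥ 1, and G has the edge 6–2. Hence tw(G) = 1 exactly.

Treewidth 1.
One such decomposition:
Bags: B1 = {2, 6}  B2 = {2, 5}  B3 = {1, 5}  B4 = {1, 3}  B5 = {3, 4}
Tree: B1–B2, B2–B3, B3–B4, B4–B5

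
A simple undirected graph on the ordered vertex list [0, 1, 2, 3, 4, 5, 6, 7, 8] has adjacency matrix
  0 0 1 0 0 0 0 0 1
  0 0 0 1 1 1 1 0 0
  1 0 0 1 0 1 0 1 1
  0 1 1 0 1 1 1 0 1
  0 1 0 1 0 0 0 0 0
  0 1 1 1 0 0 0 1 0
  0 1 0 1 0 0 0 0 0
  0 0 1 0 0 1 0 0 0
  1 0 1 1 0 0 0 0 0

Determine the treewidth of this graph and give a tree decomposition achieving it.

Every bag has size at most 3, so the width is 3 − 1 = 2 and tw(G) ≤ 2. On the other hand G contains the 3-clique {0, 2, 8}. A clique must lie in a single bag of any decomposition, so no decomposition can have width below 2. The upper and lower bounds meet at 2, so that is the treewidth.

Treewidth 2.
One optimal decomposition is:
Bags: B1 = {2, 3, 8}  B2 = {2, 3, 5}  B3 = {2, 5, 7}  B4 = {1, 3, 5}  B5 = {0, 2, 8}  B6 = {1, 3, 4}  B7 = {1, 3, 6}
Tree: B1–B2, B2–B3, B2–B4, B1–B5, B4–B6, B6–B7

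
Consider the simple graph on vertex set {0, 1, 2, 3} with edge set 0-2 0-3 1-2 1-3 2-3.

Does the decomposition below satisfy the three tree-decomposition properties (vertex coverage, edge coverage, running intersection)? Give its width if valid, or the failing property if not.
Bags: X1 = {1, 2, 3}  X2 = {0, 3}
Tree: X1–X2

A tree decomposition must satisfy three properties: every vertex lies in some bag; for every edge, both endpoints lie together in some bag; and for every vertex, the bags containing it form a connected subtree. Here edge (2,0) lies in no bag, so the decomposition is invalid.

No — edge (2,0) lies in no bag.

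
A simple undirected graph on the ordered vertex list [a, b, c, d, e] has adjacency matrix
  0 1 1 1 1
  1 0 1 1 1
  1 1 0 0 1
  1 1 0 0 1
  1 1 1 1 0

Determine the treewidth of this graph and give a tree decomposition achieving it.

Treewidth 3.
One such decomposition:
Bags: B1 = {a, b, c, e}  B2 = {a, b, d, e}
Tree: B1–B2

Every bag has size at most 4, so the width is 4 − 1 = 3 and tw(G) ≤ 3. Conversely, {a, b, d, e} is a clique of size 4, and the vertices of any clique must share a bag in every tree decomposition; so some bag has ≥ 4 vertices and tw(G) ≥ 3. The upper and lower bounds meet at 3, so that is the treewidth.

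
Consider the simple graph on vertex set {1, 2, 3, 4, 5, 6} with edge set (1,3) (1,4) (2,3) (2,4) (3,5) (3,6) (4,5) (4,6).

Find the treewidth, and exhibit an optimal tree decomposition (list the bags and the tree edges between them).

Treewidth 2.
One optimal decomposition is:
Bags: B1 = {3, 4, 5}  B2 = {3, 4, 6}  B3 = {2, 3, 4}  B4 = {1, 3, 4}
Tree: B1–B2, B2–B3, B3–B4

Each bag holds 3 vertices, so the decomposition has width 2, which upper-bounds the treewidth. Since 5–4–6–3–5 is a cycle in G, G is not acyclic. Forests are exactly the graphs of treewidth ≤ 1, so tw(G) ≥ 2. Therefore the treewidth is 2.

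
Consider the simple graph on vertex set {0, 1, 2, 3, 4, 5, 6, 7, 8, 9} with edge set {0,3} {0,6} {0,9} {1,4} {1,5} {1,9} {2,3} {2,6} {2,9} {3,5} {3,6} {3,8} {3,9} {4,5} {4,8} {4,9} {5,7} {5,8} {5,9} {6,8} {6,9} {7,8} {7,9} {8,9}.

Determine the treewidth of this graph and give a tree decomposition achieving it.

Every bag has size at most 4, so the width is 4 − 1 = 3 and tw(G) ≤ 3. For the lower bound, the 4 vertices {1, 4, 5, 9} are pairwise adjacent, and any tree decomposition puts a clique entirely inside one bag — forcing width ≥ 3. Therefore the treewidth is 3.

Treewidth 3.
One optimal decomposition is:
Bags: B1 = {1, 4, 5, 9}  B2 = {4, 5, 8, 9}  B3 = {3, 5, 8, 9}  B4 = {5, 7, 8, 9}  B5 = {3, 6, 8, 9}  B6 = {0, 3, 6, 9}  B7 = {2, 3, 6, 9}
Tree: B1–B2, B2–B3, B2–B4, B3–B5, B5–B6, B5–B7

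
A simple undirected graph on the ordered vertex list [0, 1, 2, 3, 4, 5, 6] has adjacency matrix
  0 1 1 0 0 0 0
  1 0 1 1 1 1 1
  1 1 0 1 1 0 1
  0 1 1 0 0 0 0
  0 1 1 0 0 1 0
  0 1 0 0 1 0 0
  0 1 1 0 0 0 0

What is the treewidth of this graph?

A width-2 tree decomposition is:
Bags: B1 = {1, 2, 6}  B2 = {1, 2, 3}  B3 = {1, 2, 4}  B4 = {1, 4, 5}  B5 = {0, 1, 2}
Tree: B1–B2, B2–B3, B3–B4, B1–B5
Each bag holds 3 vertices, so the decomposition has width 2, which upper-bounds the treewidth. On the other hand G contains the 3-clique {0, 1, 2}. A clique must lie in a single bag of any decomposition, so no decomposition can have width below 2. Hence tw(G) = 2 exactly.

2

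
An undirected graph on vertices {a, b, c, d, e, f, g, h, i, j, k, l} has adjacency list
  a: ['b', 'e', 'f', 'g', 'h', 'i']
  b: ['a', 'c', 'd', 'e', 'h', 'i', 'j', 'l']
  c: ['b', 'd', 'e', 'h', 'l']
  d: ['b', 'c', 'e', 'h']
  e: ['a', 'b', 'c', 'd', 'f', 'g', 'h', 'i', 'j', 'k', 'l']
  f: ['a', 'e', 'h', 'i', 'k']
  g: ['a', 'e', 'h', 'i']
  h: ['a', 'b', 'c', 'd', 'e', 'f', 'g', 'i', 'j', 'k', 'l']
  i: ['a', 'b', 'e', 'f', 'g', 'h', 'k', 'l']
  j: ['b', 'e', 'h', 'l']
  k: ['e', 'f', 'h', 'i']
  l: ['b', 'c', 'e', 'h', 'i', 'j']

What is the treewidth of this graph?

4

A width-4 tree decomposition is:
Bags: B1 = {a, e, f, h, i}  B2 = {a, b, e, h, i}  B3 = {b, e, h, i, l}  B4 = {b, e, h, j, l}  B5 = {e, f, h, i, k}  B6 = {b, c, e, h, l}  B7 = {b, c, d, e, h}  B8 = {a, e, g, h, i}
Tree: B1–B2, B2–B3, B3–B4, B1–B5, B3–B6, B6–B7, B2–B8
The largest bag has 5 vertices, giving width 4; this decomposition certifies tw(G) ≤ 4. For the lower bound, the 5 vertices {a, e, g, h, i} are pairwise adjacent, and any tree decomposition puts a clique entirely inside one bag — forcing width ≥ 4. Hence tw(G) = 4 exactly.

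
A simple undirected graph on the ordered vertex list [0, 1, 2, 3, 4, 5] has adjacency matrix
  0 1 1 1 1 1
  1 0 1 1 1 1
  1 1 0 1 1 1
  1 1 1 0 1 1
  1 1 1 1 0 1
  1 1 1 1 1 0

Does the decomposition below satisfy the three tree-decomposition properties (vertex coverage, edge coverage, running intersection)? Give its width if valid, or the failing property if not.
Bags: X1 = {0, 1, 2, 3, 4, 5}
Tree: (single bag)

Checking the three conditions: (i) the bags cover all of {0, 1, 2, 3, 4, 5}; (ii) for each edge, some bag contains both endpoints; (iii) the bags containing any fixed vertex form a subtree. All hold, so the decomposition is valid with width 6 − 1 = 5.

Yes; width 5.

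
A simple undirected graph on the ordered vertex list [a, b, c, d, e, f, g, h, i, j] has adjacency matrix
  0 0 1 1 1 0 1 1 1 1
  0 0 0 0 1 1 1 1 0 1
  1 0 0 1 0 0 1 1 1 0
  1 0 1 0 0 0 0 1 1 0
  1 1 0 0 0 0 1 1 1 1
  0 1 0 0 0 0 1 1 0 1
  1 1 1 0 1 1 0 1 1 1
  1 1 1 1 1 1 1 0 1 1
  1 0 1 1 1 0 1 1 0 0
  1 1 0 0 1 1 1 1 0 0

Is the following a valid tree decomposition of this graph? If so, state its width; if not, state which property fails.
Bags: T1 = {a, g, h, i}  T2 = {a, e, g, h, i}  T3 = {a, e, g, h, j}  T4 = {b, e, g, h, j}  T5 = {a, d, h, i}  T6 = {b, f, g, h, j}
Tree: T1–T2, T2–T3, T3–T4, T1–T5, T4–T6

No — vertex c appears in no bag.

A tree decomposition must satisfy three properties: every vertex lies in some bag; for every edge, both endpoints lie together in some bag; and for every vertex, the bags containing it form a connected subtree. Here vertex c appears in no bag, so the decomposition is invalid.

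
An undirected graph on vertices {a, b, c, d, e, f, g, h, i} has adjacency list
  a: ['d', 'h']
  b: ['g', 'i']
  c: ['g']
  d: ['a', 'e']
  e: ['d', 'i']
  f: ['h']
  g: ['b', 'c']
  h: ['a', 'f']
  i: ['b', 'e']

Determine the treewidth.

1

A width-1 tree decomposition is:
Bags: B1 = {c, g}  B2 = {b, g}  B3 = {b, i}  B4 = {e, i}  B5 = {d, e}  B6 = {a, d}  B7 = {a, h}  B8 = {f, h}
Tree: B1–B2, B2–B3, B3–B4, B4–B5, B5–B6, B6–B7, B7–B8
Each bag holds 2 vertices, so the decomposition has width 1, which upper-bounds the treewidth. Since G has at least one edge (e.g. c–g), it is not an edgeless graph, so tw(G) ≥ 1. Hence tw(G) = 1 exactly.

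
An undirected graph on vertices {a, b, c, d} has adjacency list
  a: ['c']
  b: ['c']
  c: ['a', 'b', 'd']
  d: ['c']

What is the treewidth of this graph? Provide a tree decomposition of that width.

Treewidth 1.
Bags: B1 = {c, d}  B2 = {a, c}  B3 = {b, c}
Tree: B1–B2, B1–B3

Each bag holds 2 vertices, so the decomposition has width 1, which upper-bounds the treewidth. Any graph with an edge has treewidth ≥ 1, and G has the edge c–d. Therefore the treewidth is 1.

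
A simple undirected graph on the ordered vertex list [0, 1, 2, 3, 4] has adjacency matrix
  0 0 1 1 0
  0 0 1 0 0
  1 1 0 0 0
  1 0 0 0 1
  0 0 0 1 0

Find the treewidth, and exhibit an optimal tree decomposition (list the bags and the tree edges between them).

Treewidth 1.
Bags: B1 = {1, 2}  B2 = {0, 2}  B3 = {0, 3}  B4 = {3, 4}
Tree: B1–B2, B2–B3, B3–B4

Every bag has size at most 2, so the width is 2 − 1 = 1 and tw(G) ≤ 1. Since G has at least one edge (e.g. 1–2), it is not an edgeless graph, so tw(G) ≥ 1. Hence tw(G) = 1 exactly.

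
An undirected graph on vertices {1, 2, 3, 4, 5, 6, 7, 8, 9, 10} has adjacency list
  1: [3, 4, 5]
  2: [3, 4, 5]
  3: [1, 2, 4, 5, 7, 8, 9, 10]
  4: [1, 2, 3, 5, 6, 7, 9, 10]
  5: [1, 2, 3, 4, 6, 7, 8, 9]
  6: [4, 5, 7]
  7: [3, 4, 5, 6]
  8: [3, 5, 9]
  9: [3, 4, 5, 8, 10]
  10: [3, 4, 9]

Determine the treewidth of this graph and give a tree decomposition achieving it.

Treewidth 3.
One optimal decomposition is:
Bags: B1 = {3, 4, 5, 7}  B2 = {3, 4, 5, 9}  B3 = {3, 5, 8, 9}  B4 = {1, 3, 4, 5}  B5 = {3, 4, 9, 10}  B6 = {4, 5, 6, 7}  B7 = {2, 3, 4, 5}
Tree: B1–B2, B2–B3, B2–B4, B2–B5, B1–B6, B4–B7

The largest bag has 4 vertices, giving width 3; this decomposition certifies tw(G) ≤ 3. Conversely, {3, 5, 8, 9} is a clique of size 4, and the vertices of any clique must share a bag in every tree decomposition; so some bag has ≥ 4 vertices and tw(G) ≥ 3. Therefore the treewidth is 3.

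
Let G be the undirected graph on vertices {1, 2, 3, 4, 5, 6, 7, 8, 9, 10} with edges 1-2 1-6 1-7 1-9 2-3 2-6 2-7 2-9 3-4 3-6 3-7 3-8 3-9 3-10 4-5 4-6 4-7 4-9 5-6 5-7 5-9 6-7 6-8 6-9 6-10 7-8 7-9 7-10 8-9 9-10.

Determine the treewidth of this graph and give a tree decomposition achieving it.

Treewidth 4.
One such decomposition:
Bags: B1 = {3, 6, 7, 9, 10}  B2 = {3, 4, 6, 7, 9}  B3 = {4, 5, 6, 7, 9}  B4 = {2, 3, 6, 7, 9}  B5 = {3, 6, 7, 8, 9}  B6 = {1, 2, 6, 7, 9}
Tree: B1–B2, B2–B3, B2–B4, B2–B5, B4–B6

Every bag has size at most 5, so the width is 5 − 1 = 4 and tw(G) ≤ 4. On the other hand G contains the 5-clique {1, 2, 6, 7, 9}. A clique must lie in a single bag of any decomposition, so no decomposition can have width below 4. The upper and lower bounds meet at 4, so that is the treewidth.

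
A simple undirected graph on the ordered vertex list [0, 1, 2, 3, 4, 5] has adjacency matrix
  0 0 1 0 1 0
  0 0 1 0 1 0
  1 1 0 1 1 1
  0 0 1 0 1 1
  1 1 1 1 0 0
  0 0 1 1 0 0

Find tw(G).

2

A width-2 tree decomposition is:
Bags: B1 = {1, 2, 4}  B2 = {0, 2, 4}  B3 = {2, 3, 4}  B4 = {2, 3, 5}
Tree: B1–B2, B2–B3, B3–B4
The largest bag has 3 vertices, giving width 2; this decomposition certifies tw(G) ≤ 2. On the other hand G contains the 3-clique {0, 2, 4}. A clique must lie in a single bag of any decomposition, so no decomposition can have width below 2. Hence tw(G) = 2 exactly.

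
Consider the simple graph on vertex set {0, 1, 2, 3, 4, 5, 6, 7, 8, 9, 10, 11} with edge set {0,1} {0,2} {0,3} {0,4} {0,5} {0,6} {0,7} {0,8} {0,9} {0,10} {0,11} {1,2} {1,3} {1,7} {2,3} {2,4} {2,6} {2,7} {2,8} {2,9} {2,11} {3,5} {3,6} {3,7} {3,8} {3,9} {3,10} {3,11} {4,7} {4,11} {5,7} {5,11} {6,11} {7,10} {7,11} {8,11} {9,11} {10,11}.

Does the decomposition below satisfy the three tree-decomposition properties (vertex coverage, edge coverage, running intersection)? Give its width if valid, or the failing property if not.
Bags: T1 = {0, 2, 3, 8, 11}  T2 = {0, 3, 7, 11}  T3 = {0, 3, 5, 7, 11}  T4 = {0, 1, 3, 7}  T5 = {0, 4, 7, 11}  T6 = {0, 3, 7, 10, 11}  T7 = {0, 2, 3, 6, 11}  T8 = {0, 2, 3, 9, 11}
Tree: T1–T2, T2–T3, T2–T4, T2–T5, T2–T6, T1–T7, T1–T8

A tree decomposition must satisfy three properties: every vertex lies in some bag; for every edge, both endpoints lie together in some bag; and for every vertex, the bags containing it form a connected subtree. Here edge (2,7) lies in no bag, so the decomposition is invalid.

No — edge (2,7) lies in no bag.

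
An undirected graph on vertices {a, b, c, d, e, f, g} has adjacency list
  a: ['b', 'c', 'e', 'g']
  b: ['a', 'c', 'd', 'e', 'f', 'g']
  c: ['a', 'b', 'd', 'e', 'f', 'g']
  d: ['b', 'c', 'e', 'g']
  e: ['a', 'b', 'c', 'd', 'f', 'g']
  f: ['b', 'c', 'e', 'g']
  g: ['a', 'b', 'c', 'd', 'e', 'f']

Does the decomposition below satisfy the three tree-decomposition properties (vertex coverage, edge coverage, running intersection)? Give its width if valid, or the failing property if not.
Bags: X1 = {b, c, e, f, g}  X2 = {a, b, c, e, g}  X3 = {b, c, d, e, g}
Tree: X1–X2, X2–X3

Checking the three conditions: (i) the bags cover all of {a, b, c, d, e, f, g}; (ii) for each edge, some bag contains both endpoints; (iii) the bags containing any fixed vertex form a subtree. All hold, so the decomposition is valid with width 5 − 1 = 4.

Yes; width 4.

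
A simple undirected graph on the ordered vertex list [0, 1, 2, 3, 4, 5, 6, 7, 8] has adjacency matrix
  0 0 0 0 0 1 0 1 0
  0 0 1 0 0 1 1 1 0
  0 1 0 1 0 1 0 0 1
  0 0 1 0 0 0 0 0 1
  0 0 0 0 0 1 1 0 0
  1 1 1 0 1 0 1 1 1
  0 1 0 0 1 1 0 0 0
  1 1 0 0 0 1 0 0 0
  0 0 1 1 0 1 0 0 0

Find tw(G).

2

A width-2 tree decomposition is:
Bags: B1 = {1, 5, 7}  B2 = {1, 5, 6}  B3 = {1, 2, 5}  B4 = {0, 5, 7}  B5 = {4, 5, 6}  B6 = {2, 5, 8}  B7 = {2, 3, 8}
Tree: B1–B2, B1–B3, B1–B4, B2–B5, B3–B6, B6–B7
The largest bag has 3 vertices, giving width 2; this decomposition certifies tw(G) ≤ 2. Conversely, {2, 3, 8} is a clique of size 3, and the vertices of any clique must share a bag in every tree decomposition; so some bag has ≥ 3 vertices and tw(G) ≥ 2. The upper and lower bounds meet at 2, so that is the treewidth.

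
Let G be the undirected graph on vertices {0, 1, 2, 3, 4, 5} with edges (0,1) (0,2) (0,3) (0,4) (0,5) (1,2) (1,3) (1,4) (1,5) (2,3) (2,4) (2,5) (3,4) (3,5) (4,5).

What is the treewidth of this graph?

A width-5 tree decomposition is:
Bags: B1 = {0, 1, 2, 3, 4, 5}
Tree: (single bag)
A single bag containing all 6 vertices is trivially a valid decomposition of width 5. On the other hand G contains the 6-clique {0, 1, 2, 3, 4, 5}. A clique must lie in a single bag of any decomposition, so no decomposition can have width below 5. Combining the bounds, tw(G) = 5.

5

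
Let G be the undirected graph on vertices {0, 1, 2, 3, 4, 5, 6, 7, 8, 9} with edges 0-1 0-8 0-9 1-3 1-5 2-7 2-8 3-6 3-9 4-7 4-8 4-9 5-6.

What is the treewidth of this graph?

2

A width-2 tree decomposition is:
Bags: B1 = {1, 5, 6}  B2 = {1, 3, 6}  B3 = {0, 1, 3}  B4 = {0, 3, 9}  B5 = {0, 8, 9}  B6 = {4, 8, 9}  B7 = {2, 4, 8}  B8 = {2, 4, 7}
Tree: B1–B2, B2–B3, B3–B4, B4–B5, B5–B6, B6–B7, B7–B8
Every bag has size at most 3, so the width is 3 − 1 = 2 and tw(G) ≤ 2. For the lower bound, G contains the cycle 5–6–3–1–5, so G is not a forest; only forests have treewidth ≤ 1, hence tw(G) ≥ 2. Combining the bounds, tw(G) = 2.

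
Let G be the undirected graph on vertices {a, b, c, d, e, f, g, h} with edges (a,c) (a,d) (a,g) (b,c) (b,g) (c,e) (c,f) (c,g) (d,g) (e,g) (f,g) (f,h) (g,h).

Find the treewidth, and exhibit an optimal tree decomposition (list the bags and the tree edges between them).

Treewidth 2.
Bags: B1 = {a, c, g}  B2 = {c, f, g}  B3 = {b, c, g}  B4 = {c, e, g}  B5 = {f, g, h}  B6 = {a, d, g}
Tree: B1–B2, B2–B3, B2–B4, B2–B5, B1–B6

The largest bag has 3 vertices, giving width 2; this decomposition certifies tw(G) ≤ 2. For the lower bound, the 3 vertices {a, d, g} are pairwise adjacent, and any tree decomposition puts a clique entirely inside one bag — forcing width ≥ 2. The upper and lower bounds meet at 2, so that is the treewidth.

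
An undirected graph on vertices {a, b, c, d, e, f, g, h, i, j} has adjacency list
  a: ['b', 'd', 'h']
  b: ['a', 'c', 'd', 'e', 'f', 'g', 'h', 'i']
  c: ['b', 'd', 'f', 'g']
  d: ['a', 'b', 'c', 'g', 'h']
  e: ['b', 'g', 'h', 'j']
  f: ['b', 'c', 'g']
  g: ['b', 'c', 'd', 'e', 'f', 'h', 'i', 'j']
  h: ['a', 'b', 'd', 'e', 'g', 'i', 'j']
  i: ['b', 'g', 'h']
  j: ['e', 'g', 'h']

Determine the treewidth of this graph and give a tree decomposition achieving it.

Treewidth 3.
One such decomposition:
Bags: B1 = {b, d, g, h}  B2 = {a, b, d, h}  B3 = {b, g, h, i}  B4 = {b, e, g, h}  B5 = {b, c, d, g}  B6 = {b, c, f, g}  B7 = {e, g, h, j}
Tree: B1–B2, B1–B3, B3–B4, B1–B5, B5–B6, B4–B7

The largest bag has 4 vertices, giving width 3; this decomposition certifies tw(G) ≤ 3. For the lower bound, the 4 vertices {e, g, h, j} are pairwise adjacent, and any tree decomposition puts a clique entirely inside one bag — forcing width ≥ 3. Hence tw(G) = 3 exactly.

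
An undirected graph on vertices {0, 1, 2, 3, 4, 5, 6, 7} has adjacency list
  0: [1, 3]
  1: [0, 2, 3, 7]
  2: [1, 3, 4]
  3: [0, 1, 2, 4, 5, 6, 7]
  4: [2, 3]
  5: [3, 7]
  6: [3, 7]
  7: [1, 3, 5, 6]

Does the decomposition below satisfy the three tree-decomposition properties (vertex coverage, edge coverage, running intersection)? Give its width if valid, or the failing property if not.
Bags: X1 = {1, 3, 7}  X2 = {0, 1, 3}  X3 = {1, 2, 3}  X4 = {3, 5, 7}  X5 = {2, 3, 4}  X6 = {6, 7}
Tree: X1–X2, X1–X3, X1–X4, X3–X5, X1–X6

A tree decomposition must satisfy three properties: every vertex lies in some bag; for every edge, both endpoints lie together in some bag; and for every vertex, the bags containing it form a connected subtree. Here edge (3,6) lies in no bag, so the decomposition is invalid.

No — edge (3,6) lies in no bag.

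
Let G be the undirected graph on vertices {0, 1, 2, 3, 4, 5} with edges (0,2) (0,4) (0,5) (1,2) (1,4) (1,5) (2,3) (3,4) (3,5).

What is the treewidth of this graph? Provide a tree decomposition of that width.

Treewidth 3.
One optimal decomposition is:
Bags: B1 = {0, 1, 3, 5}  B2 = {0, 1, 2, 3}  B3 = {0, 1, 3, 4}
Tree: B1–B2, B2–B3

Every bag has size at most 4, so the width is 4 − 1 = 3 and tw(G) ≤ 3. For the lower bound: the 4 vertex sets {0,5}, {1,2}, {3}, {4} are disjoint, each induces a connected subgraph, and every pair is joined by at least one edge of G. Contracting each set to a single vertex therefore yields K_{4} as a minor, and since treewidth is minor-monotone, tw(G) ≥ tw(K_{4}) = 3. Therefore the treewidth is 3.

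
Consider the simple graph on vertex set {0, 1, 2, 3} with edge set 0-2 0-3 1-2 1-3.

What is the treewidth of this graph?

A width-2 tree decomposition is:
Bags: B1 = {0, 1, 2}  B2 = {0, 1, 3}
Tree: B1–B2
Each bag holds 3 vertices, so the decomposition has width 2, which upper-bounds the treewidth. Since 1–2–0–3–1 is a cycle in G, G is not acyclic. Forests are exactly the graphs of treewidth ≤ 1, so tw(G) ≥ 2. Combining the bounds, tw(G) = 2.

2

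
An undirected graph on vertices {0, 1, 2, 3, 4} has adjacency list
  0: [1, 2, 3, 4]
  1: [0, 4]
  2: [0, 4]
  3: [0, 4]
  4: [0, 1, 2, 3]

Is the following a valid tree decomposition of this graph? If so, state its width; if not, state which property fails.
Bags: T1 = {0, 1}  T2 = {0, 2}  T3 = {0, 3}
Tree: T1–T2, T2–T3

A tree decomposition must satisfy three properties: every vertex lies in some bag; for every edge, both endpoints lie together in some bag; and for every vertex, the bags containing it form a connected subtree. Here vertex 4 appears in no bag, so the decomposition is invalid.

No — vertex 4 appears in no bag.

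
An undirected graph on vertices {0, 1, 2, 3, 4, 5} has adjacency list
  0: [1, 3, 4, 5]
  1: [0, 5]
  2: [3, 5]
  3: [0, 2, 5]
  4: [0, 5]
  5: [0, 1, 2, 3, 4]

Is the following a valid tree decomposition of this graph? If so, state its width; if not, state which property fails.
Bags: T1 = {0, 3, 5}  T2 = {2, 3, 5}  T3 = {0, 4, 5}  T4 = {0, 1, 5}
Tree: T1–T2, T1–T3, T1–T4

Yes; width 2.

Vertex coverage: the bags together contain {0, 1, 2, 3, 4, 5}, the full vertex set. Edge coverage: each edge of G has both endpoints in at least one bag. Running intersection: for every vertex, the bags containing it form a connected subtree. All three properties hold, so this is a valid tree decomposition of width max|bag| − 1 = 2, and hence tw(G) ≤ 2.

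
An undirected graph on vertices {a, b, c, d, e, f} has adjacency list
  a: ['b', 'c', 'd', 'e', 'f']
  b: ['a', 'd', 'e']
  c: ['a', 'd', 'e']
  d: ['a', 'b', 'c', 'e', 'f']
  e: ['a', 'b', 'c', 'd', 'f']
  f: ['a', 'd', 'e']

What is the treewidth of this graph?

3

A width-3 tree decomposition is:
Bags: B1 = {a, c, d, e}  B2 = {a, d, e, f}  B3 = {a, b, d, e}
Tree: B1–B2, B2–B3
Each bag holds 4 vertices, so the decomposition has width 3, which upper-bounds the treewidth. On the other hand G contains the 4-clique {a, c, d, e}. A clique must lie in a single bag of any decomposition, so no decomposition can have width below 3. Hence tw(G) = 3 exactly.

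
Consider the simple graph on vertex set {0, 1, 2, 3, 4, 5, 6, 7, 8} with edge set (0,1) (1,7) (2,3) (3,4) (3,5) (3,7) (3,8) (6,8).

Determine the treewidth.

1

A width-1 tree decomposition is:
Bags: B1 = {3, 4}  B2 = {3, 7}  B3 = {3, 8}  B4 = {2, 3}  B5 = {1, 7}  B6 = {0, 1}  B7 = {6, 8}  B8 = {3, 5}
Tree: B1–B2, B1–B3, B1–B4, B2–B5, B5–B6, B3–B7, B3–B8
Every bag has size at most 2, so the width is 2 − 1 = 1 and tw(G) ≤ 1. Any graph with an edge has treewidth ≥ 1, and G has the edge 3–4. Hence tw(G) = 1 exactly.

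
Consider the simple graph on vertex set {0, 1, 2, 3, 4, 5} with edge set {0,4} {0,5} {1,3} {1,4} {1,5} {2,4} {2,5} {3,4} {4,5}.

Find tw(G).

A width-2 tree decomposition is:
Bags: B1 = {1, 4, 5}  B2 = {1, 3, 4}  B3 = {0, 4, 5}  B4 = {2, 4, 5}
Tree: B1–B2, B1–B3, B1–B4
Every bag has size at most 3, so the width is 3 − 1 = 2 and tw(G) ≤ 2. For the lower bound, the 3 vertices {1, 3, 4} are pairwise adjacent, and any tree decomposition puts a clique entirely inside one bag — forcing width ≥ 2. Therefore the treewidth is 2.

2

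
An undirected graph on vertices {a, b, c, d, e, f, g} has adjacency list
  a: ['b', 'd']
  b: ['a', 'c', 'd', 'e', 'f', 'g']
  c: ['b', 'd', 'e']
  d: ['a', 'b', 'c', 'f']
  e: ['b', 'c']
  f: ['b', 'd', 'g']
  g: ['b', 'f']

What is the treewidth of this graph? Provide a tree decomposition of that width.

The largest bag has 3 vertices, giving width 2; this decomposition certifies tw(G) ≤ 2. On the other hand G contains the 3-clique {a, b, d}. A clique must lie in a single bag of any decomposition, so no decomposition can have width below 2. Combining the bounds, tw(G) = 2.

Treewidth 2.
One such decomposition:
Bags: B1 = {b, d, f}  B2 = {b, c, d}  B3 = {b, f, g}  B4 = {a, b, d}  B5 = {b, c, e}
Tree: B1–B2, B1–B3, B2–B4, B2–B5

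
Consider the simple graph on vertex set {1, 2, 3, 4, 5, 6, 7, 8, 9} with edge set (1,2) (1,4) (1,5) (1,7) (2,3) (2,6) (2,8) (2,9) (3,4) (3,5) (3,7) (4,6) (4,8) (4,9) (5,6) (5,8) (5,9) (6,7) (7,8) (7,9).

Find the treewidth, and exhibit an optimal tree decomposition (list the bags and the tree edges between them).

Treewidth 4.
One optimal decomposition is:
Bags: B1 = {2, 4, 5, 6, 7}  B2 = {2, 4, 5, 7, 8}  B3 = {2, 4, 5, 7, 9}  B4 = {1, 2, 4, 5, 7}  B5 = {2, 3, 4, 5, 7}
Tree: B1–B2, B2–B3, B3–B4, B4–B5

The largest bag has 5 vertices, giving width 4; this decomposition certifies tw(G) ≤ 4. For the lower bound: the 5 vertex sets {2,6}, {7,8}, {4,9}, {5}, {1} are disjoint, each induces a connected subgraph, and every pair is joined by at least one edge of G. Contracting each set to a single vertex therefore yields K_{5} as a minor, and since treewidth is minor-monotone, tw(G) ≥ tw(K_{5}) = 4. Hence tw(G) = 4 exactly.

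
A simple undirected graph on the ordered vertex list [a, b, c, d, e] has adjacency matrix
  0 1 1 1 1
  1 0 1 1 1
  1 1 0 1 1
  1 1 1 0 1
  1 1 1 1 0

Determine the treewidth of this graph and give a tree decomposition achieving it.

With just one bag of size 5, the width is 5 − 1 = 4, so tw(G) ≤ 4. Conversely, {a, b, c, d, e} is a clique of size 5, and the vertices of any clique must share a bag in every tree decomposition; so some bag has ≥ 5 vertices and tw(G) ≥ 4. Combining the bounds, tw(G) = 4.

Treewidth 4.
One such decomposition:
Bags: B1 = {a, b, c, d, e}
Tree: (single bag)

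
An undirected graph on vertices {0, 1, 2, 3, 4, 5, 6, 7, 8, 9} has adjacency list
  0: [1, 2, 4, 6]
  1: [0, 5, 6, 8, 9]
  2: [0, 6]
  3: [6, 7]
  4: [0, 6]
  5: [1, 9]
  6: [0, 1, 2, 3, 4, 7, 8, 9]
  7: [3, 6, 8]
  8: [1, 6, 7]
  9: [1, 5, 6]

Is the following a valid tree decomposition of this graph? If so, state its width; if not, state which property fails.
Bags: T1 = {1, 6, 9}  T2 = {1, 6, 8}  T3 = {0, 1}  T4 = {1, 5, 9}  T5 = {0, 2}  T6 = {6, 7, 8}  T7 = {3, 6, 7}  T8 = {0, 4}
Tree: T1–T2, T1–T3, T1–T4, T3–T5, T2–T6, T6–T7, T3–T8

No — edge (6,0) lies in no bag.

A tree decomposition must satisfy three properties: every vertex lies in some bag; for every edge, both endpoints lie together in some bag; and for every vertex, the bags containing it form a connected subtree. Here edge (6,0) lies in no bag, so the decomposition is invalid.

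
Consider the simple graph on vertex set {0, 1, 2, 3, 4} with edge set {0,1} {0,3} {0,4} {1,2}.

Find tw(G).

A width-1 tree decomposition is:
Bags: B1 = {0, 3}  B2 = {0, 1}  B3 = {0, 4}  B4 = {1, 2}
Tree: B1–B2, B2–B3, B2–B4
Each bag holds 2 vertices, so the decomposition has width 1, which upper-bounds the treewidth. G has an edge, so its treewidth is at least 1. Combining the bounds, tw(G) = 1.

1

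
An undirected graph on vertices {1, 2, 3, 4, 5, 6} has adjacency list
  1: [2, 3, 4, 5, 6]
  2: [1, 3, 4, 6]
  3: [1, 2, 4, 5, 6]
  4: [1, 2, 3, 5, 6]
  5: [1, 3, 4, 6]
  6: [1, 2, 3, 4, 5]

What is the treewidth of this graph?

A width-4 tree decomposition is:
Bags: B1 = {1, 2, 3, 4, 6}  B2 = {1, 3, 4, 5, 6}
Tree: B1–B2
Each bag holds 5 vertices, so the decomposition has width 4, which upper-bounds the treewidth. Conversely, {1, 2, 3, 4, 6} is a clique of size 5, and the vertices of any clique must share a bag in every tree decomposition; so some bag has ≥ 5 vertices and tw(G) ≥ 4. Combining the bounds, tw(G) = 4.

4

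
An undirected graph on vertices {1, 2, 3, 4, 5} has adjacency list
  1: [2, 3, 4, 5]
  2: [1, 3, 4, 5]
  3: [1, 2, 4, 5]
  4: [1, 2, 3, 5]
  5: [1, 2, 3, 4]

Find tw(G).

A width-4 tree decomposition is:
Bags: B1 = {1, 2, 3, 4, 5}
Tree: (single bag)
With just one bag of size 5, the width is 5 − 1 = 4, so tw(G) ≤ 4. For the lower bound, the 5 vertices {1, 2, 3, 4, 5} are pairwise adjacent, and any tree decomposition puts a clique entirely inside one bag — forcing width ≥ 4. Combining the bounds, tw(G) = 4.

4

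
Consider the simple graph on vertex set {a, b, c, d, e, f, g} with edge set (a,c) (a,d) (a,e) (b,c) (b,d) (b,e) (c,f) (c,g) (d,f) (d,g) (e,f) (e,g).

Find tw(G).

A width-3 tree decomposition is:
Bags: B1 = {c, d, e, f}  B2 = {a, c, d, e}  B3 = {c, d, e, g}  B4 = {b, c, d, e}
Tree: B1–B2, B2–B3, B3–B4
Every bag has size at most 4, so the width is 4 − 1 = 3 and tw(G) ≤ 3. For the lower bound: the 4 vertex sets {d,f}, {a,e}, {c}, {g} are disjoint, each induces a connected subgraph, and every pair is joined by at least one edge of G. Contracting each set to a single vertex therefore yields K_{4} as a minor, and since treewidth is minor-monotone, tw(G) ≥ tw(K_{4}) = 3. Hence tw(G) = 3 exactly.

3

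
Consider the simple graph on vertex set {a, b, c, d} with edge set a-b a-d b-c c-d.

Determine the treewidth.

A width-2 tree decomposition is:
Bags: B1 = {a, b, d}  B2 = {b, c, d}
Tree: B1–B2
Each bag holds 3 vertices, so the decomposition has width 2, which upper-bounds the treewidth. The edges d–a–b–c–d form a cycle, so G is not a tree and its treewidth is at least 2. Hence tw(G) = 2 exactly.

2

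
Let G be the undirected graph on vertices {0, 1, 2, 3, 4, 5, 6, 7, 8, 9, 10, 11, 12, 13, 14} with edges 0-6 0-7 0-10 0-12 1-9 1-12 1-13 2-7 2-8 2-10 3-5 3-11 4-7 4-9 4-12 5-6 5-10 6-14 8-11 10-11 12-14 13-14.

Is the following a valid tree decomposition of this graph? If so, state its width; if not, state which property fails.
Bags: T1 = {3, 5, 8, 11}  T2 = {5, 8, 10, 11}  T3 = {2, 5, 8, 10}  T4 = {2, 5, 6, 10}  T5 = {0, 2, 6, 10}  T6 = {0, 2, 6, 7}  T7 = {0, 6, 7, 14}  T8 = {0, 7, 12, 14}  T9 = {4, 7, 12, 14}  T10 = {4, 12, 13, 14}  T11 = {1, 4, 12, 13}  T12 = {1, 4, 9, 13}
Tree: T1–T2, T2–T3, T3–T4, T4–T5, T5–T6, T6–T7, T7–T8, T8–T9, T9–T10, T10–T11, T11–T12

Checking the three conditions: (i) the bags cover all of {0, 1, 2, 3, 4, 5, 6, 7, 8, 9, 10, 11, 12, 13, 14}; (ii) for each edge, some bag contains both endpoints; (iii) the bags containing any fixed vertex form a subtree. All hold, so the decomposition is valid with width 4 − 1 = 3.

Yes; width 3.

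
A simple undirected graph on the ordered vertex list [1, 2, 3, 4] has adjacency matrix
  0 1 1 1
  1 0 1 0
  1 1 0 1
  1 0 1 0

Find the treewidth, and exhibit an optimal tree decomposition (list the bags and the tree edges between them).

Each bag holds 3 vertices, so the decomposition has width 2, which upper-bounds the treewidth. For the lower bound, the 3 vertices {1, 2, 3} are pairwise adjacent, and any tree decomposition puts a clique entirely inside one bag — forcing width ≥ 2. Hence tw(G) = 2 exactly.

Treewidth 2.
One optimal decomposition is:
Bags: B1 = {1, 2, 3}  B2 = {1, 3, 4}
Tree: B1–B2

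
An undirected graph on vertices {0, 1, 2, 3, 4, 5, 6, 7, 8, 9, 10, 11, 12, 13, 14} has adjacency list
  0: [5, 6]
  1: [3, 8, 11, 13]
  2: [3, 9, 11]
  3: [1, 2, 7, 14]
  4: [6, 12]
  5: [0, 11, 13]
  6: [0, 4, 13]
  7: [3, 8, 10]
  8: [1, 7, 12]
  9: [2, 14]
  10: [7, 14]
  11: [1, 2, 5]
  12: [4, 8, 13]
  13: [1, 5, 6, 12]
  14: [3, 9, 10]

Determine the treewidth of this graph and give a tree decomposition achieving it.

Treewidth 3.
Bags: B1 = {7, 9, 10, 14}  B2 = {3, 7, 9, 14}  B3 = {2, 3, 7, 9}  B4 = {2, 3, 7, 8}  B5 = {1, 2, 3, 8}  B6 = {1, 2, 8, 11}  B7 = {1, 8, 11, 12}  B8 = {1, 11, 12, 13}  B9 = {5, 11, 12, 13}  B10 = {4, 5, 12, 13}  B11 = {4, 5, 6, 13}  B12 = {0, 4, 5, 6}
Tree: B1–B2, B2–B3, B3–B4, B4–B5, B5–B6, B6–B7, B7–B8, B8–B9, B9–B10, B10–B11, B11–B12

Every bag has size at most 4, so the width is 4 − 1 = 3 and tw(G) ≤ 3. For the lower bound: the 4 vertex sets {9,10,14}, {7}, {3}, {1,2,8,11} are disjoint, each induces a connected subgraph, and every pair is joined by at least one edge of G. Contracting each set to a single vertex therefore yields K_{4} as a minor, and since treewidth is minor-monotone, tw(G) ≥ tw(K_{4}) = 3. Hence tw(G) = 3 exactly.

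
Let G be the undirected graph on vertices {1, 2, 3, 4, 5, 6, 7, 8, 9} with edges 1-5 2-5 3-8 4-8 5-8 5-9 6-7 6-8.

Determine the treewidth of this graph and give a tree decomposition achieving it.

The largest bag has 2 vertices, giving width 1; this decomposition certifies tw(G) ≤ 1. Since G has at least one edge (e.g. 6–8), it is not an edgeless graph, so tw(G) ≥ 1. The upper and lower bounds meet at 1, so that is the treewidth.

Treewidth 1.
One optimal decomposition is:
Bags: B1 = {6, 8}  B2 = {6, 7}  B3 = {5, 8}  B4 = {5, 9}  B5 = {4, 8}  B6 = {2, 5}  B7 = {3, 8}  B8 = {1, 5}
Tree: B1–B2, B1–B3, B3–B4, B3–B5, B3–B6, B5–B7, B4–B8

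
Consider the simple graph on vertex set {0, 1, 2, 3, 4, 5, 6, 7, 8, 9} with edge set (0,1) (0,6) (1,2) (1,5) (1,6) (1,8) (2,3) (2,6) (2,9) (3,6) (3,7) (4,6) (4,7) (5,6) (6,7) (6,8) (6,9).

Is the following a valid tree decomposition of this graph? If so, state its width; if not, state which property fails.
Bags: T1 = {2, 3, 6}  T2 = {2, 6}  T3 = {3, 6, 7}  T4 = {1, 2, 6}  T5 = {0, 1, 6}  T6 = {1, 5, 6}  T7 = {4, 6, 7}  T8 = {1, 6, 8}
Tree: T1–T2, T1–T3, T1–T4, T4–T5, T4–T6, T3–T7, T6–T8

No — vertex 9 appears in no bag.

A tree decomposition must satisfy three properties: every vertex lies in some bag; for every edge, both endpoints lie together in some bag; and for every vertex, the bags containing it form a connected subtree. Here vertex 9 appears in no bag, so the decomposition is invalid.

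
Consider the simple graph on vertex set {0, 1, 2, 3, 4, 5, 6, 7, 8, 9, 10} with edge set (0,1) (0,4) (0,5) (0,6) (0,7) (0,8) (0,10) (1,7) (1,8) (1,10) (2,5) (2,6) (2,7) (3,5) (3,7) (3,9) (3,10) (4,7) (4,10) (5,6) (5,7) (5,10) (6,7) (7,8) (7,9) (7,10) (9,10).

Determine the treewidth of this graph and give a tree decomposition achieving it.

Treewidth 3.
Bags: B1 = {0, 5, 7, 10}  B2 = {3, 5, 7, 10}  B3 = {0, 1, 7, 10}  B4 = {0, 1, 7, 8}  B5 = {0, 4, 7, 10}  B6 = {3, 7, 9, 10}  B7 = {0, 5, 6, 7}  B8 = {2, 5, 6, 7}
Tree: B1–B2, B1–B3, B3–B4, B1–B5, B2–B6, B1–B7, B7–B8

Every bag has size at most 4, so the width is 4 − 1 = 3 and tw(G) ≤ 3. On the other hand G contains the 4-clique {0, 1, 7, 8}. A clique must lie in a single bag of any decomposition, so no decomposition can have width below 3. Hence tw(G) = 3 exactly.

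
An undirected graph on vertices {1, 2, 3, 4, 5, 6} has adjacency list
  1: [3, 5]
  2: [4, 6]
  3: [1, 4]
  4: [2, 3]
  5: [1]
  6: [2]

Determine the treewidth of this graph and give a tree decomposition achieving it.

Treewidth 1.
Bags: B1 = {2, 6}  B2 = {2, 4}  B3 = {3, 4}  B4 = {1, 3}  B5 = {1, 5}
Tree: B1–B2, B2–B3, B3–B4, B4–B5

Each bag holds 2 vertices, so the decomposition has width 1, which upper-bounds the treewidth. Since G has at least one edge (e.g. 6–2), it is not an edgeless graph, so tw(G) ≥ 1. The upper and lower bounds meet at 1, so that is the treewidth.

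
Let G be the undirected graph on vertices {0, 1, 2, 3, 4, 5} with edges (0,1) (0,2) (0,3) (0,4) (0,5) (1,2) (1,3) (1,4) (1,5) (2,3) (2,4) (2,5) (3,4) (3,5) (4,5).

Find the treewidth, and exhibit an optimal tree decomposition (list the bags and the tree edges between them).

Treewidth 5.
One optimal decomposition is:
Bags: B1 = {0, 1, 2, 3, 4, 5}
Tree: (single bag)

A single bag containing all 6 vertices is trivially a valid decomposition of width 5. Conversely, {0, 1, 2, 3, 4, 5} is a clique of size 6, and the vertices of any clique must share a bag in every tree decomposition; so some bag has ≥ 6 vertices and tw(G) ≥ 5. The upper and lower bounds meet at 5, so that is the treewidth.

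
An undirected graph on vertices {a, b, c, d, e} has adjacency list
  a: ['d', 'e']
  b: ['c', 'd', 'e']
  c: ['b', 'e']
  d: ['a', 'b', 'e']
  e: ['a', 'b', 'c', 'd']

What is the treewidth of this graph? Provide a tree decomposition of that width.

Treewidth 2.
Bags: B1 = {b, c, e}  B2 = {b, d, e}  B3 = {a, d, e}
Tree: B1–B2, B2–B3

Every bag has size at most 3, so the width is 3 − 1 = 2 and tw(G) ≤ 2. On the other hand G contains the 3-clique {a, d, e}. A clique must lie in a single bag of any decomposition, so no decomposition can have width below 2. Hence tw(G) = 2 exactly.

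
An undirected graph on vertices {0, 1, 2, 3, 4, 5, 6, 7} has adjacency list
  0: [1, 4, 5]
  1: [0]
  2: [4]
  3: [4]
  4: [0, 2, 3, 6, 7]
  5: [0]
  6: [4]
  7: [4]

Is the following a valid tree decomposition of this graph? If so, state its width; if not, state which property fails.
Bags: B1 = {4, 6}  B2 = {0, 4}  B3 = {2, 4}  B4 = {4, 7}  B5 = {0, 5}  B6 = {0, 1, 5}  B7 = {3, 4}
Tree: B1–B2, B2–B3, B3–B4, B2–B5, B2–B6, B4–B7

A tree decomposition must satisfy three properties: every vertex lies in some bag; for every edge, both endpoints lie together in some bag; and for every vertex, the bags containing it form a connected subtree. Here bags containing vertex 5 are not connected in the tree, so the decomposition is invalid.

No — bags containing vertex 5 are not connected in the tree.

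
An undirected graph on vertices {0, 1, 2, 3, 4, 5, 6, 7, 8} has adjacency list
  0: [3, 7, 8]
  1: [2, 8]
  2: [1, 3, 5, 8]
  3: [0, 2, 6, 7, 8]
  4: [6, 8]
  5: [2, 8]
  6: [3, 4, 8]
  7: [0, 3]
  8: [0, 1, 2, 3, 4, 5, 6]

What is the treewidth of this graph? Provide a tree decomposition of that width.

Treewidth 2.
Bags: B1 = {1, 2, 8}  B2 = {2, 5, 8}  B3 = {2, 3, 8}  B4 = {0, 3, 8}  B5 = {0, 3, 7}  B6 = {3, 6, 8}  B7 = {4, 6, 8}
Tree: B1–B2, B2–B3, B3–B4, B4–B5, B4–B6, B6–B7

Every bag has size at most 3, so the width is 3 − 1 = 2 and tw(G) ≤ 2. Conversely, {0, 3, 8} is a clique of size 3, and the vertices of any clique must share a bag in every tree decomposition; so some bag has ≥ 3 vertices and tw(G) ≥ 2. Hence tw(G) = 2 exactly.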